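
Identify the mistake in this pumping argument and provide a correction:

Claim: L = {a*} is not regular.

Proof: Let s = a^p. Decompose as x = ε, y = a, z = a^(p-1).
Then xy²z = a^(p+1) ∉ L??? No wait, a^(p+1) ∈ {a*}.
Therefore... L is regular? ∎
Error: The proof attempts to show a*  is not regular, but a* IS regular!

Correction: a* is a regular language (recognized by a simple DFA with one accepting state and self-loop on 'a'). The pumping lemma can only prove non-regularity, not regularity. For regular languages, pumping always works.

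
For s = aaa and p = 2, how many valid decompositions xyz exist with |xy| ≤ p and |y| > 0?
3

For s = 'aaa' with pumping length p = 2:

Constraints: |xy| ≤ 2, |y| > 0

Valid decompositions (|xy| ≤ p, |y| ≥ 1):
  • x='', y='a', z='aa'
  • x='a', y='a', z='a'
  • x='', y='aa', z='a'

Total count: 3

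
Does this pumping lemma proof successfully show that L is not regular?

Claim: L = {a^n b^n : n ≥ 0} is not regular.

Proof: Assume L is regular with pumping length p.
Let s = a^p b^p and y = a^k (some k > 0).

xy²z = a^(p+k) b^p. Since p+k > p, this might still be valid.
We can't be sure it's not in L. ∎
The proof is INCORRECT.

Error: The conclusion is wrong.
xy²z = a^(p+k) b^p is definitely NOT in L because the number of a's (p+k) ≠ number of b's (p).
The proof incorrectly doubts what is actually a valid contradiction.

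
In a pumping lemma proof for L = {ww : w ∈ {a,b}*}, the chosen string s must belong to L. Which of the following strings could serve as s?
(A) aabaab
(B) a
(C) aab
(A) aabaab

The pumping lemma is applied to a string s that lies in L, so first check membership of each option:
- (A) aabaab splits into halves aab · aab, which are equal, so it is in L (w = aab) ✓
- (B) a has odd length 1, so it cannot be written as ww and is not in L ✗
- (C) aab has odd length 3, so it cannot be written as ww and is not in L ✗

Only (A) aabaab is in L, so it is the only candidate that could play the role of s.
(In a complete proof one picks s in terms of the pumping length p so that |s| ≥ p is guaranteed; a fixed string like aabaab illustrates the shape of such an s.)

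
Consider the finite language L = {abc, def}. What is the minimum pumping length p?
p = 4

For a finite language L, the pumping lemma holds vacuously if p > max|s| for s ∈ L.

The longest string in L = {abc, def} has length 3.
If p = 4, then no string s ∈ L has |s| ≥ p, so the condition is vacuously true.

The minimum pumping length is p = 4.

Why no smaller p works: for any p ≤ 3, the longest string s ∈ L has |s| = 3 ≥ p, so it would
have to be pumpable; but pumping up (i = 2, 3, ...) produces ever longer strings, which cannot all lie in the
finite language L. So the pumping property fails for every p ≤ 3.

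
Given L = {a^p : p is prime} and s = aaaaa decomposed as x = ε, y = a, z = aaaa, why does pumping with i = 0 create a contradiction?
xy⁰z = aaaa ∉ L

Pumping with i = 0 replaces y = a by y⁰ = ε:
- Original: s = xyz = aaaaa; aaaaa has length 5, which is prime, so it is in L
- Pumped: xy⁰z = ε · ε · aaaa = aaaa
- aaaa has length 4 = 2 × 2, which is not prime, so it is not in L

The pumping lemma would require xy⁰z ∈ L, so this decomposition yields a contradiction.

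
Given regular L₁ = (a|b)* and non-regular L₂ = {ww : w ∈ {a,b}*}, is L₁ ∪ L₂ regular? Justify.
Yes — L₁ ∪ L₂ is regular.

{ww} ⊆ (a|b)*, so L₁ ∪ L₂ = (a|b)*, which is regular.

Note that the bare facts "L₁ regular, L₂ non-regular" do not settle the question by themselves: the closure of regular languages under ∪, ∩, complement and difference applies only when BOTH operands are regular. With a non-regular operand the result can come out regular or non-regular depending on the specific languages, so one has to work out L₁ ∪ L₂ for this particular pair, as above.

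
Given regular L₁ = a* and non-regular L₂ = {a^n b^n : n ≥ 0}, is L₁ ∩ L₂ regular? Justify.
Yes — L₁ ∩ L₂ is regular.

A string of a* contains no b's, and the only string of {a^n b^n} with no b's is ε (n = 0). So L₁ ∩ L₂ = {ε}, a finite language, which is regular.

Note that the bare facts "L₁ regular, L₂ non-regular" do not settle the question by themselves: the closure of regular languages under ∪, ∩, complement and difference applies only when BOTH operands are regular. With a non-regular operand the result can come out regular or non-regular depending on the specific languages, so one has to work out L₁ ∩ L₂ for this particular pair, as above.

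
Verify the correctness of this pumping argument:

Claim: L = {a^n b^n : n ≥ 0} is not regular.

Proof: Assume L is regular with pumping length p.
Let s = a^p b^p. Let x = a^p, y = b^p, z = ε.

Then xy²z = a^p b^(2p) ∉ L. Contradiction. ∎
The proof is INCORRECT.

Error: The decomposition violates |xy| ≤ p.
With x = a^p and y = b^p, we have |xy| = 2p > p.
The pumping lemma requires |xy| ≤ p, so y must be within the first p characters.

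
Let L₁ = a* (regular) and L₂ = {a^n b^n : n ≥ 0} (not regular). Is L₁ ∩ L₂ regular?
Yes — L₁ ∩ L₂ is regular.

A string of a* contains no b's, and the only string of {a^n b^n} with no b's is ε (n = 0). So L₁ ∩ L₂ = {ε}, a finite language, which is regular.

Note that the bare facts "L₁ regular, L₂ non-regular" do not settle the question by themselves: the closure of regular languages under ∪, ∩, complement and difference applies only when BOTH operands are regular. With a non-regular operand the result can come out regular or non-regular depending on the specific languages, so one has to work out L₁ ∩ L₂ for this particular pair, as above.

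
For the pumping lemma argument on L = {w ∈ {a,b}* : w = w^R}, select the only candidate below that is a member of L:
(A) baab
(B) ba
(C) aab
(A) baab

The pumping lemma is applied to a string s that lies in L, so first check membership of each option:
- (A) baab reversed is baab, the same string, so it is a palindrome and is in L ✓
- (B) ba reversed is ab ≠ ba, so it is not a palindrome and is not in L ✗
- (C) aab reversed is baa ≠ aab, so it is not a palindrome and is not in L ✗

Only (A) baab is in L, so it is the only candidate that could play the role of s.
(In a complete proof one picks s in terms of the pumping length p so that |s| ≥ p is guaranteed; a fixed string like baab illustrates the shape of such an s.)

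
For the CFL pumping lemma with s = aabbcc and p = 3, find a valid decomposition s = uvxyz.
u='aa', v='b', x='b', y='c', z='c'

For s = aabbcc with pumping length p = 3:

One valid decomposition:
- u = 'aa'
- v = 'b'
- x = 'b'
- y = 'c'
- z = 'c'

Verification:
- uvxyz = 'aa' + 'b' + 'b' + 'c' + 'c' = aabbcc ✓
- |vxy| = |'bbc'| = 3 ≤ 3 ✓
- |vy| = |'bc'| = 2 > 0 ✓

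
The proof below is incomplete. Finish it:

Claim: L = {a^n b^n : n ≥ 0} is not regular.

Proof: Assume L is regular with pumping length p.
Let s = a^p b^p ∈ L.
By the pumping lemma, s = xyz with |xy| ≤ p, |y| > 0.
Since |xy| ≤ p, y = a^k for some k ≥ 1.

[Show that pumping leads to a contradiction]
Consider xy²z = a^(p+k) b^p.

Since k ≥ 1, we have p + k > p.
So xy²z has more a's than b's: (p+k) a's vs p b's.
This means xy²z ∉ L because a^n b^n requires equal counts.

This contradicts the pumping lemma which states xy²z ∈ L.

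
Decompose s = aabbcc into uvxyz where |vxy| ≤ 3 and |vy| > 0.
u='aa', v='b', x='b', y='c', z='c'

For s = aabbcc with pumping length p = 3:

One valid decomposition:
- u = 'aa'
- v = 'b'
- x = 'b'
- y = 'c'
- z = 'c'

Verification:
- uvxyz = 'aa' + 'b' + 'b' + 'c' + 'c' = aabbcc ✓
- |vxy| = |'bbc'| = 3 ≤ 3 ✓
- |vy| = |'bc'| = 2 > 0 ✓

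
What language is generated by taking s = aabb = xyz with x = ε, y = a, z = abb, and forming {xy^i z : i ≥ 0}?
{xy^i z : i ≥ 0} = {a^(i+1) b^2 : i ≥ 0} = {abb, aabb, aaabb, ...}

With x = ε, y = a, z = abb: Starting with aabb and pumping the first 'a' (z = abb keeps the second 'a'), we get strings with i+1 a's followed by 2 b's for i = 0, 1, 2, ...; note bb is not produced because z always contributes one a.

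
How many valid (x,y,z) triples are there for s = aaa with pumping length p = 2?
3

For s = 'aaa' with pumping length p = 2:

Constraints: |xy| ≤ 2, |y| > 0

Valid decompositions (|xy| ≤ p, |y| ≥ 1):
  • x='', y='a', z='aa'
  • x='a', y='a', z='a'
  • x='', y='aa', z='a'

Total count: 3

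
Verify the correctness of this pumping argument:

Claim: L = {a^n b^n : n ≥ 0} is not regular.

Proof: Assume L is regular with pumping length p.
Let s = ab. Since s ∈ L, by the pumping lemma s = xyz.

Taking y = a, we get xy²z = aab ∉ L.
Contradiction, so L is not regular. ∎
The proof is INCORRECT.

Error: The string s = ab may be shorter than p.
The pumping lemma only applies to strings with |s| ≥ p, and p is not under our control.
We must choose s in terms of p, e.g. s = a^p b^p, to ensure |s| ≥ p.
(The proof also fixes one particular y; a valid argument must handle every decomposition with |xy| ≤ p and |y| ≥ 1 — for s = a^p b^p this forces y = a^k, and then xy²z = a^(p+k) b^p ∉ L.)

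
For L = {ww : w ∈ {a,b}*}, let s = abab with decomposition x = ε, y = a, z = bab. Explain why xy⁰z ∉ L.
xy⁰z = bab ∉ L

Pumping with i = 0 replaces y = a by y⁰ = ε:
- Original: s = xyz = abab; abab splits into halves ab · ab, which are equal, so it is in L (w = ab)
- Pumped: xy⁰z = ε · ε · bab = bab
- bab has odd length 3, so it cannot be written as ww and is not in L

The pumping lemma would require xy⁰z ∈ L, so this decomposition yields a contradiction.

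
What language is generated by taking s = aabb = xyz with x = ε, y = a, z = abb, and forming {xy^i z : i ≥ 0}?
{xy^i z : i ≥ 0} = {a^(i+1) b^2 : i ≥ 0} = {abb, aabb, aaabb, ...}

With x = ε, y = a, z = abb: Starting with aabb and pumping the first 'a' (z = abb keeps the second 'a'), we get strings with i+1 a's followed by 2 b's for i = 0, 1, 2, ...; note bb is not produced because z always contributes one a.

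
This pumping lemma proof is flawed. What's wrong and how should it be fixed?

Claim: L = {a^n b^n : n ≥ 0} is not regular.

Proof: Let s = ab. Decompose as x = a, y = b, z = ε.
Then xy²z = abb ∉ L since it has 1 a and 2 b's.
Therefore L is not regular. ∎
Error: The string s = ab might be shorter than the pumping length p.

Correction: Choose s = a^p b^p to ensure |s| ≥ p. Also, the decomposition is wrong: with |xy| ≤ p, y cannot include b's when s starts with p a's.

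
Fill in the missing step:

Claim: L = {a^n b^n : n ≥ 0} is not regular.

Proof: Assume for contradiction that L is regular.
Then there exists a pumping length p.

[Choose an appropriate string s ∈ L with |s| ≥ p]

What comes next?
s = a^p b^p

This string is in L (has equal a's and b's) and has length 2p ≥ p.
Any decomposition xyz with |xy| ≤ p means y consists only of a's,
so pumping will unbalance the counts.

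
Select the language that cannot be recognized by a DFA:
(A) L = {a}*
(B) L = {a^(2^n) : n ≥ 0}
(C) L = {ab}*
(B) {a^(2^n) : n ≥ 0}

(B) L = {a^(2^n) : n ≥ 0} is NOT regular.

The pumping lemma can be used to prove this:
After pumping, length is no longer a power of 2

The other languages are regular because they can be recognized by finite automata.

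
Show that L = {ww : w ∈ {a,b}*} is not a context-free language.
Assume for contradiction that L is context-free, and let p ≥ 1 be the pumping length given by the pumping lemma for CFLs.
Choose s = a^p b^p a^p b^p. Then s ∈ L (take w = a^p b^p) and |s| = 4p ≥ p.
By the CFL pumping lemma, s = uvxyz for some u, v, x, y, z with |vxy| ≤ p, |vy| ≥ 1, and uv^i xy^i z ∈ L for every i ≥ 0.

Write s as four blocks A₁ B₁ A₂ B₂ with A₁ = A₂ = a^p and B₁ = B₂ = b^p. Since |vxy| ≤ p, the window vxy lies inside at most two adjacent blocks. Take i = 0 and let t = uxz, so |t| = 4p − |vy| with 1 ≤ |vy| ≤ p. If |t| is odd, t ∉ L immediately, so assume |vy| is even (hence |vy| ≥ 2) and |t|/2 = 2p − |vy|/2, which satisfies p ≤ |t|/2 ≤ 2p − 1.

Case 1 (vxy inside A₁B₁): t = a^(p−j) b^(p−l) a^p b^p with j + l = |vy|. The second half of t has length < 2p, so it is a suffix of the trailing a^p b^p and ends in b; the first half is a^(p−j) b^(p−l) a^((j+l)/2), which ends in a because (j+l)/2 ≥ 1. The halves differ, so t ∉ L.

Case 2 (vxy inside B₁A₂, straddling the middle): t = a^p b^(p−j) a^(p−l) b^p with j + l = |vy|. If t = ww, then w is a prefix of t of length ≥ p, so w begins with a^p; and w is a suffix of t of length ≥ p, so w ends with b^p. That forces |w| ≥ 2p, contradicting |w| = |t|/2 ≤ 2p − 1. So t ∉ L.

Case 3 (vxy inside A₂B₂): t = a^p b^p a^(p−j) b^(p−l) with j + l = |vy|. The first half of t is a prefix of a^p b^p, so it begins with a; the second half is b^((j+l)/2) a^(p−j) b^(p−l), which begins with b. The halves differ, so t ∉ L.

In every case uv⁰xy⁰z = uxz ∉ L.

This contradicts the CFL pumping lemma, which requires uv^i xy^i z ∈ L for all i ≥ 0.
Hence L = {ww : w ∈ {a,b}*} is not context-free. ∎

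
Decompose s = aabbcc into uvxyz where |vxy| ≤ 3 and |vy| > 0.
u='aa', v='b', x='b', y='c', z='c'

For s = aabbcc with pumping length p = 3:

One valid decomposition:
- u = 'aa'
- v = 'b'
- x = 'b'
- y = 'c'
- z = 'c'

Verification:
- uvxyz = 'aa' + 'b' + 'b' + 'c' + 'c' = aabbcc ✓
- |vxy| = |'bbc'| = 3 ≤ 3 ✓
- |vy| = |'bc'| = 2 > 0 ✓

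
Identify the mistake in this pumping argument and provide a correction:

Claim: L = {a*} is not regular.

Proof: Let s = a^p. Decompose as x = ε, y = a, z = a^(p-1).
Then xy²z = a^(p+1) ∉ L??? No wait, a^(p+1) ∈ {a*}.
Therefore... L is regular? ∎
Error: The proof attempts to show a*  is not regular, but a* IS regular!

Correction: a* is a regular language (recognized by a simple DFA with one accepting state and self-loop on 'a'). The pumping lemma can only prove non-regularity, not regularity. For regular languages, pumping always works.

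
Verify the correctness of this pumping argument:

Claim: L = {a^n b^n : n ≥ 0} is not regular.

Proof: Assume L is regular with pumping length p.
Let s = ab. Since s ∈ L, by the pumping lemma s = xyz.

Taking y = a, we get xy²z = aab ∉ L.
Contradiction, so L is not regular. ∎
The proof is INCORRECT.

Error: The string s = ab may be shorter than p.
The pumping lemma only applies to strings with |s| ≥ p, and p is not under our control.
We must choose s in terms of p, e.g. s = a^p b^p, to ensure |s| ≥ p.
(The proof also fixes one particular y; a valid argument must handle every decomposition with |xy| ≤ p and |y| ≥ 1 — for s = a^p b^p this forces y = a^k, and then xy²z = a^(p+k) b^p ∉ L.)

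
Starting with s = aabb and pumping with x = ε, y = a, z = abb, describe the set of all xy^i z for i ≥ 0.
{xy^i z : i ≥ 0} = {a^(i+1) b^2 : i ≥ 0} = {abb, aabb, aaabb, ...}

With x = ε, y = a, z = abb: Starting with aabb and pumping the first 'a' (z = abb keeps the second 'a'), we get strings with i+1 a's followed by 2 b's for i = 0, 1, 2, ...; note bb is not produced because z always contributes one a.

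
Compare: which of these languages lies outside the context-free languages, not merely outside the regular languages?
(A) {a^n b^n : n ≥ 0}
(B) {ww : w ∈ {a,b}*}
(B) {ww : w ∈ {a,b}*}

(B) {ww : w ∈ {a,b}*} requires the CFL pumping lemma.

- {a^n b^n : n ≥ 0} is context-free (but not regular)
  • Can be shown non-regular with the regular pumping lemma
  • After pumping, the number of a's and b's become unequal

- {ww : w ∈ {a,b}*} is NOT context-free
  • Requires the CFL pumping lemma to prove
  • Even a PDA cannot compare two arbitrary halves symbol by symbol; CFL pumping on a^p b^p a^p b^p fails

The CFL pumping lemma is "stronger" in that it can prove non-membership
in the larger class of context-free languages.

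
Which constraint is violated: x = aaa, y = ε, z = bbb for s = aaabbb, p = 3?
Violated: |y| > 0

The decomposition x = aaa, y = ε, z = bbb for s = aaabbb with p = 3
violates the constraint: |y| > 0

|y| = 0, but the pumping lemma requires |y| > 0 (y must be non-empty).

Pumping lemma constraints:
1. xyz = s (decomposition is valid)
2. |xy| ≤ p
3. |y| > 0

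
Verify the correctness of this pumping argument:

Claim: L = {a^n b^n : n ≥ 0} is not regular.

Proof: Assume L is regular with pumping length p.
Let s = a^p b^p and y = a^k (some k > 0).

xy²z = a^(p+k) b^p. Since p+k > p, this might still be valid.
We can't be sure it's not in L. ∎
The proof is INCORRECT.

Error: The conclusion is wrong.
xy²z = a^(p+k) b^p is definitely NOT in L because the number of a's (p+k) ≠ number of b's (p).
The proof incorrectly doubts what is actually a valid contradiction.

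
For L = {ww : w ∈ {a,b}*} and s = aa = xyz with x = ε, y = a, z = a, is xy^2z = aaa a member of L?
No

xy²z = ε · aa · a = aaa.
aaa has odd length 3, so it cannot be written as ww and is not in L.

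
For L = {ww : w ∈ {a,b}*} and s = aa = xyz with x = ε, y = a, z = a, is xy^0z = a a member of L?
No

xy⁰z = ε · ε · a = a.
a has odd length 1, so it cannot be written as ww and is not in L.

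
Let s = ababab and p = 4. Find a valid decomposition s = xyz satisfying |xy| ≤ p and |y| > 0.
x = '', y = 'a', z = 'babab'

For s = ababab and p = 4, one valid decomposition is:
- x = '' (length 0)
- y = 'a' (length 1)
- z = 'babab' (length 5)

Verification:
- xyz = '' + 'a' + 'babab' = ababab ✓
- |xy| = 1 ≤ 4 ✓
- |y| = 1 > 0 ✓

All pumping lemma constraints are satisfied.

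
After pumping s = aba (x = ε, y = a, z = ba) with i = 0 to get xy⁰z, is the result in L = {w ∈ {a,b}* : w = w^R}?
No

xy⁰z = ε · ε · ba = ba.
ba reversed is ab ≠ ba, so it is not a palindrome and is not in L.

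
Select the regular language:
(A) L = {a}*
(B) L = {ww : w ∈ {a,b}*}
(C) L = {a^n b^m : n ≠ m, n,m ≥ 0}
(A) {a}*

(A) L = {a}* is regular.

This can be recognized by a finite automaton (DFA/NFA).
Regular expressions like {a}* define regular languages.

The other choices are not regular:
- {ww : w ∈ {a,b}*}: After pumping, the two halves no longer match
- {a^n b^m : n ≠ m, n,m ≥ 0}: After pumping a's, we can make n = m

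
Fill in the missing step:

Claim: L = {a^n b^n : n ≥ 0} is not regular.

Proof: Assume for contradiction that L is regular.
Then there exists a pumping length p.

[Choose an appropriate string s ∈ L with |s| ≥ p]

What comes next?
s = a^p b^p

This string is in L (has equal a's and b's) and has length 2p ≥ p.
Any decomposition xyz with |xy| ≤ p means y consists only of a's,
so pumping will unbalance the counts.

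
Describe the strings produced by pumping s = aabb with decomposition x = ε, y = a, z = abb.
{xy^i z : i ≥ 0} = {a^(i+1) b^2 : i ≥ 0} = {abb, aabb, aaabb, ...}

With x = ε, y = a, z = abb: Starting with aabb and pumping the first 'a' (z = abb keeps the second 'a'), we get strings with i+1 a's followed by 2 b's for i = 0, 1, 2, ...; note bb is not produced because z always contributes one a.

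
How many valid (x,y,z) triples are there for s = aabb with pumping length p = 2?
3

For s = 'aabb' with pumping length p = 2:

Constraints: |xy| ≤ 2, |y| > 0

Valid decompositions (|xy| ≤ p, |y| ≥ 1):
  • x='', y='a', z='abb'
  • x='a', y='a', z='bb'
  • x='', y='aa', z='bb'

Total count: 3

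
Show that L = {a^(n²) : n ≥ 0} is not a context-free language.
Assume for contradiction that L is context-free, and let p ≥ 1 be the pumping length given by the pumping lemma for CFLs.
Choose s = a^(p²). Then s ∈ L and |s| = p² ≥ p.
By the CFL pumping lemma, s = uvxyz for some u, v, x, y, z with |vxy| ≤ p, |vy| ≥ 1, and uv^i xy^i z ∈ L for every i ≥ 0.
All symbols are a's, so only lengths matter: let k = |vy|, with 1 ≤ k ≤ |vxy| ≤ p.

Take i = 2: |uv²xy²z| = p² + k, and p² < p² + k ≤ p² + p < (p + 1)².
So the length lies strictly between consecutive squares and is not a perfect square; uv²xy²z ∉ L.

This contradicts the CFL pumping lemma, which requires uv^i xy^i z ∈ L for all i ≥ 0.
Hence L = {a^(n²) : n ≥ 0} is not context-free. ∎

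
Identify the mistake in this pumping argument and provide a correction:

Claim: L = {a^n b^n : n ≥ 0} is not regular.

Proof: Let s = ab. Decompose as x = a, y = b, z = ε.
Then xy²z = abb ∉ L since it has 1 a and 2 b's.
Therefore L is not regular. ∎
Error: The string s = ab might be shorter than the pumping length p.

Correction: Choose s = a^p b^p to ensure |s| ≥ p. Also, the decomposition is wrong: with |xy| ≤ p, y cannot include b's when s starts with p a's.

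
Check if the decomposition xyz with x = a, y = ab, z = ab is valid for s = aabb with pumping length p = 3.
Violated: xyz = s

The decomposition x = a, y = ab, z = ab for s = aabb with p = 3
violates the constraint: xyz = s

xyz = 'a' + 'ab' + 'ab' = 'aabab' ≠ 'aabb' = s. The decomposition doesn't reconstruct s.

Pumping lemma constraints:
1. xyz = s (decomposition is valid)
2. |xy| ≤ p
3. |y| > 0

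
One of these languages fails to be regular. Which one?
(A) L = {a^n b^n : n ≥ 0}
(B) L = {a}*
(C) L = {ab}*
(A) {a^n b^n : n ≥ 0}

(A) L = {a^n b^n : n ≥ 0} is NOT regular.

The pumping lemma can be used to prove this:
After pumping, the number of a's and b's become unequal

The other languages are regular because they can be recognized by finite automata.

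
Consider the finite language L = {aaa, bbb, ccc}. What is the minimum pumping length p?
p = 4

For a finite language L, the pumping lemma holds vacuously if p > max|s| for s ∈ L.

The longest string in L = {aaa, bbb, ccc} has length 3.
If p = 4, then no string s ∈ L has |s| ≥ p, so the condition is vacuously true.

The minimum pumping length is p = 4.

Why no smaller p works: for any p ≤ 3, the longest string s ∈ L has |s| = 3 ≥ p, so it would
have to be pumpable; but pumping up (i = 2, 3, ...) produces ever longer strings, which cannot all lie in the
finite language L. So the pumping property fails for every p ≤ 3.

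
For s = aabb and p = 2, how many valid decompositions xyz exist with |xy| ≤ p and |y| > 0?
3

For s = 'aabb' with pumping length p = 2:

Constraints: |xy| ≤ 2, |y| > 0

Valid decompositions (|xy| ≤ p, |y| ≥ 1):
  • x='', y='a', z='abb'
  • x='a', y='a', z='bb'
  • x='', y='aa', z='bb'

Total count: 3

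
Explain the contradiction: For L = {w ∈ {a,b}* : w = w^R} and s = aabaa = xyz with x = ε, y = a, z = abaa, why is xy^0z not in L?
xy⁰z = abaa ∉ L

Pumping with i = 0 replaces y = a by y⁰ = ε:
- Original: s = xyz = aabaa; aabaa reversed is aabaa, the same string, so it is a palindrome and is in L
- Pumped: xy⁰z = ε · ε · abaa = abaa
- abaa reversed is aaba ≠ abaa, so it is not a palindrome and is not in L

The pumping lemma would require xy⁰z ∈ L, so this decomposition yields a contradiction.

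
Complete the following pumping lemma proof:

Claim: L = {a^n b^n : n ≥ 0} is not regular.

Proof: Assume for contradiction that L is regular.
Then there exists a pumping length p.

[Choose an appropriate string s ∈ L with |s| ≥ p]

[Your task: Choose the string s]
s = a^p b^p

This string is in L (has equal a's and b's) and has length 2p ≥ p.
Any decomposition xyz with |xy| ≤ p means y consists only of a's,
so pumping will unbalance the counts.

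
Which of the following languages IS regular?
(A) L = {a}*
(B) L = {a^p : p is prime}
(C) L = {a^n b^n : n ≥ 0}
(A) {a}*

(A) L = {a}* is regular.

This can be recognized by a finite automaton (DFA/NFA).
Regular expressions like {a}* define regular languages.

The other choices are not regular:
- {a^p : p is prime}: After pumping, the length becomes composite
- {a^n b^n : n ≥ 0}: After pumping, the number of a's and b's become unequal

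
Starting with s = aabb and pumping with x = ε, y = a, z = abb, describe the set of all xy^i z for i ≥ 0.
{xy^i z : i ≥ 0} = {a^(i+1) b^2 : i ≥ 0} = {abb, aabb, aaabb, ...}

With x = ε, y = a, z = abb: Starting with aabb and pumping the first 'a' (z = abb keeps the second 'a'), we get strings with i+1 a's followed by 2 b's for i = 0, 1, 2, ...; note bb is not produced because z always contributes one a.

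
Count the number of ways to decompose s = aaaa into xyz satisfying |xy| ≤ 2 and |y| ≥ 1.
3

For s = 'aaaa' with pumping length p = 2:

Constraints: |xy| ≤ 2, |y| > 0

Valid decompositions (|xy| ≤ p, |y| ≥ 1):
  • x='', y='a', z='aaa'
  • x='a', y='a', z='aa'
  • x='', y='aa', z='aa'

Total count: 3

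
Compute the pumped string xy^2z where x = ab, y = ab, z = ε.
ababab

Given x = 'ab', y = 'ab', z = '' and i = 2:

xy^2z = x + y·y·...·y (2 times) + z
       = 'ab' + 'ab'^2 + ''
       = 'ab' + 'abab' + ''
       = 'ababab'

The pumped string is 'ababab' with length 6.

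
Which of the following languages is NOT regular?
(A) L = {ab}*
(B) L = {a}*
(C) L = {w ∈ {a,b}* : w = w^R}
(C) {w ∈ {a,b}* : w = w^R}

(C) L = {w ∈ {a,b}* : w = w^R} is NOT regular.

The pumping lemma can be used to prove this:
After pumping, the string is no longer symmetric

The other languages are regular because they can be recognized by finite automata.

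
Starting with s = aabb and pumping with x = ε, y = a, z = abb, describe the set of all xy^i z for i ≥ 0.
{xy^i z : i ≥ 0} = {a^(i+1) b^2 : i ≥ 0} = {abb, aabb, aaabb, ...}

With x = ε, y = a, z = abb: Starting with aabb and pumping the first 'a' (z = abb keeps the second 'a'), we get strings with i+1 a's followed by 2 b's for i = 0, 1, 2, ...; note bb is not produced because z always contributes one a.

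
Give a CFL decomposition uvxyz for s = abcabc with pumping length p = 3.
u='ab', v='c', x='a', y='b', z='c'

For s = abcabc with pumping length p = 3:

One valid decomposition:
- u = 'ab'
- v = 'c'
- x = 'a'
- y = 'b'
- z = 'c'

Verification:
- uvxyz = 'ab' + 'c' + 'a' + 'b' + 'c' = abcabc ✓
- |vxy| = |'cab'| = 3 ≤ 3 ✓
- |vy| = |'cb'| = 2 > 0 ✓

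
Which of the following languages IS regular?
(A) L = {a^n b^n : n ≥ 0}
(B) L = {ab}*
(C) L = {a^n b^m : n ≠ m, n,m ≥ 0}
(B) {ab}*

(B) L = {ab}* is regular.

This can be recognized by a finite automaton (DFA/NFA).
Regular expressions like {ab}* define regular languages.

The other choices are not regular:
- {a^n b^n : n ≥ 0}: After pumping, the number of a's and b's become unequal
- {a^n b^m : n ≠ m, n,m ≥ 0}: After pumping a's, we can make n = m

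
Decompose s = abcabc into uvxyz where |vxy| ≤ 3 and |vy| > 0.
u='ab', v='c', x='a', y='b', z='c'

For s = abcabc with pumping length p = 3:

One valid decomposition:
- u = 'ab'
- v = 'c'
- x = 'a'
- y = 'b'
- z = 'c'

Verification:
- uvxyz = 'ab' + 'c' + 'a' + 'b' + 'c' = abcabc ✓
- |vxy| = |'cab'| = 3 ≤ 3 ✓
- |vy| = |'cb'| = 2 > 0 ✓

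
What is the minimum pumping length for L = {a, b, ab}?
p = 3

For a finite language L, the pumping lemma holds vacuously if p > max|s| for s ∈ L.

The longest string in L = {a, b, ab} has length 2.
If p = 3, then no string s ∈ L has |s| ≥ p, so the condition is vacuously true.

The minimum pumping length is p = 3.

Why no smaller p works: for any p ≤ 2, the longest string s ∈ L has |s| = 2 ≥ p, so it would
have to be pumpable; but pumping up (i = 2, 3, ...) produces ever longer strings, which cannot all lie in the
finite language L. So the pumping property fails for every p ≤ 2.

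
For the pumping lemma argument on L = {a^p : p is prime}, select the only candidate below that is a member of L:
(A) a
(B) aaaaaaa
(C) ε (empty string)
(B) aaaaaaa

The pumping lemma is applied to a string s that lies in L, so first check membership of each option:
- (A) a has length 1, which is not prime, so it is not in L ✗
- (B) aaaaaaa has length 7, which is prime, so it is in L ✓
- (C) ε has length 0, which is not prime, so it is not in L ✗

Only (B) aaaaaaa is in L, so it is the only candidate that could play the role of s.
(In a complete proof one picks s in terms of the pumping length p so that |s| ≥ p is guaranteed; a fixed string like aaaaaaa illustrates the shape of such an s.)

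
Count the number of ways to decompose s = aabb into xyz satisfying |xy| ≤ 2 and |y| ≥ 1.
3

For s = 'aabb' with pumping length p = 2:

Constraints: |xy| ≤ 2, |y| > 0

Valid decompositions (|xy| ≤ p, |y| ≥ 1):
  • x='', y='a', z='abb'
  • x='a', y='a', z='bb'
  • x='', y='aa', z='bb'

Total count: 3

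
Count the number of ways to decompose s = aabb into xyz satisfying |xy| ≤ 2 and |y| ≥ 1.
3

For s = 'aabb' with pumping length p = 2:

Constraints: |xy| ≤ 2, |y| > 0

Valid decompositions (|xy| ≤ p, |y| ≥ 1):
  • x='', y='a', z='abb'
  • x='a', y='a', z='bb'
  • x='', y='aa', z='bb'

Total count: 3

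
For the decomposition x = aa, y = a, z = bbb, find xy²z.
aaaabbb

Given x = 'aa', y = 'a', z = 'bbb' and i = 2:

xy^2z = x + y·y·...·y (2 times) + z
       = 'aa' + 'a'^2 + 'bbb'
       = 'aa' + 'aa' + 'bbb'
       = 'aaaabbb'

The pumped string is 'aaaabbb' with length 7.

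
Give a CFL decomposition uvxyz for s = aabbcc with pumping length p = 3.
u='aa', v='b', x='b', y='c', z='c'

For s = aabbcc with pumping length p = 3:

One valid decomposition:
- u = 'aa'
- v = 'b'
- x = 'b'
- y = 'c'
- z = 'c'

Verification:
- uvxyz = 'aa' + 'b' + 'b' + 'c' + 'c' = aabbcc ✓
- |vxy| = |'bbc'| = 3 ≤ 3 ✓
- |vy| = |'bc'| = 2 > 0 ✓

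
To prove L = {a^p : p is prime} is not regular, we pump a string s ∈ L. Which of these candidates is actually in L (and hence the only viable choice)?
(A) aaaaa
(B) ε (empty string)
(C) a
(A) aaaaa

The pumping lemma is applied to a string s that lies in L, so first check membership of each option:
- (A) aaaaa has length 5, which is prime, so it is in L ✓
- (B) ε has length 0, which is not prime, so it is not in L ✗
- (C) a has length 1, which is not prime, so it is not in L ✗

Only (A) aaaaa is in L, so it is the only candidate that could play the role of s.
(In a complete proof one picks s in terms of the pumping length p so that |s| ≥ p is guaranteed; a fixed string like aaaaa illustrates the shape of such an s.)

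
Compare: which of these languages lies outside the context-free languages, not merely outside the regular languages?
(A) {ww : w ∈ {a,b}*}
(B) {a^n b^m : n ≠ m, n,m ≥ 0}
(A) {ww : w ∈ {a,b}*}

(A) {ww : w ∈ {a,b}*} requires the CFL pumping lemma.

- {a^n b^m : n ≠ m, n,m ≥ 0} is context-free (but not regular)
  • Can be shown non-regular with the regular pumping lemma
  • After pumping a's, we can make n = m

- {ww : w ∈ {a,b}*} is NOT context-free
  • Requires the CFL pumping lemma to prove
  • Cannot verify equality of two arbitrary substrings

The CFL pumping lemma is "stronger" in that it can prove non-membership
in the larger class of context-free languages.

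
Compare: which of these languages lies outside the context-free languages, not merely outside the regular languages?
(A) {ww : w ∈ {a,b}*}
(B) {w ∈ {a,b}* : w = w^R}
(A) {ww : w ∈ {a,b}*}

(A) {ww : w ∈ {a,b}*} requires the CFL pumping lemma.

- {w ∈ {a,b}* : w = w^R} is context-free (but not regular)
  • Can be shown non-regular with the regular pumping lemma
  • After pumping, the string is no longer symmetric

- {ww : w ∈ {a,b}*} is NOT context-free
  • Requires the CFL pumping lemma to prove
  • Cannot verify equality of two arbitrary substrings

The CFL pumping lemma is "stronger" in that it can prove non-membership
in the larger class of context-free languages.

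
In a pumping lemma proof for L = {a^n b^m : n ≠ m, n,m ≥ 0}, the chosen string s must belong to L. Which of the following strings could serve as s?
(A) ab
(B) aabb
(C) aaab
(C) aaab

The pumping lemma is applied to a string s that lies in L, so first check membership of each option:
- (A) ab = a^1 b^1 has n = m = 1, so it is not in L ✗
- (B) aabb = a^2 b^2 has n = m = 2, so it is not in L ✗
- (C) aaab = a^3 b^1 with 3 ≠ 1, so it is in L ✓

Only (C) aaab is in L, so it is the only candidate that could play the role of s.
(In a complete proof one picks s in terms of the pumping length p so that |s| ≥ p is guaranteed; a fixed string like aaab illustrates the shape of such an s.)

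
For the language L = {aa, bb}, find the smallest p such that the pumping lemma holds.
p = 3

For a finite language L, the pumping lemma holds vacuously if p > max|s| for s ∈ L.

The longest string in L = {aa, bb} has length 2.
If p = 3, then no string s ∈ L has |s| ≥ p, so the condition is vacuously true.

The minimum pumping length is p = 3.

Why no smaller p works: for any p ≤ 2, the longest string s ∈ L has |s| = 2 ≥ p, so it would
have to be pumpable; but pumping up (i = 2, 3, ...) produces ever longer strings, which cannot all lie in the
finite language L. So the pumping property fails for every p ≤ 2.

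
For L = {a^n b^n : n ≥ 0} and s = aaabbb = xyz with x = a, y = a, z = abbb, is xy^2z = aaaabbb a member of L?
No

xy²z = a · aa · abbb = aaaabbb.
aaaabbb has 4 a's and 3 b's; 4 ≠ 3, so it is not in L.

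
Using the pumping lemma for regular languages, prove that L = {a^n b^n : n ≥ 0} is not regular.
Assume for contradiction that L is regular, and let p ≥ 1 be the pumping length given by the pumping lemma.
Choose s = a^p b^p. Then s ∈ L and |s| = 2p ≥ p.
By the pumping lemma, s = xyz for some x, y, z with |xy| ≤ p, |y| ≥ 1, and xy^i z ∈ L for every i ≥ 0.
Since |xy| ≤ p and the first p symbols of s are all a's, we must have y = a^k for some k with 1 ≤ k ≤ p.

Take i = 0: xy⁰z = a^(p − k) b^p.
This string has p − k a's but p b's, and p − k < p because k ≥ 1. So xy⁰z ∉ L.

This contradicts the pumping lemma, which requires xy^i z ∈ L for all i ≥ 0.
Hence L = {a^n b^n : n ≥ 0} is not regular. ∎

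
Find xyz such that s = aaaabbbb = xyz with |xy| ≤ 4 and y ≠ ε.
x = 'a', y = 'aa', z = 'abbbb'

For s = aaaabbbb and p = 4, one valid decomposition is:
- x = 'a' (length 1)
- y = 'aa' (length 2)
- z = 'abbbb' (length 5)

Verification:
- xyz = 'a' + 'aa' + 'abbbb' = aaaabbbb ✓
- |xy| = 3 ≤ 4 ✓
- |y| = 2 > 0 ✓

All pumping lemma constraints are satisfied.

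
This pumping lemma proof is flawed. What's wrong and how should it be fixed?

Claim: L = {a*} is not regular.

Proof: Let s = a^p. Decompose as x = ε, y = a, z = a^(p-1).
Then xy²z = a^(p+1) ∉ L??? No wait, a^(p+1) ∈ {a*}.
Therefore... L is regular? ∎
Error: The proof attempts to show a*  is not regular, but a* IS regular!

Correction: a* is a regular language (recognized by a simple DFA with one accepting state and self-loop on 'a'). The pumping lemma can only prove non-regularity, not regularity. For regular languages, pumping always works.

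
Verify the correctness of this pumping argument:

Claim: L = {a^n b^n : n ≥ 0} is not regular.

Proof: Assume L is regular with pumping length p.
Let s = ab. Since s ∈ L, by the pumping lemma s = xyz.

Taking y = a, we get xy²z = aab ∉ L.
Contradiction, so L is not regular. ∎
The proof is INCORRECT.

Error: The string s = ab may be shorter than p.
The pumping lemma only applies to strings with |s| ≥ p, and p is not under our control.
We must choose s in terms of p, e.g. s = a^p b^p, to ensure |s| ≥ p.
(The proof also fixes one particular y; a valid argument must handle every decomposition with |xy| ≤ p and |y| ≥ 1 — for s = a^p b^p this forces y = a^k, and then xy²z = a^(p+k) b^p ∉ L.)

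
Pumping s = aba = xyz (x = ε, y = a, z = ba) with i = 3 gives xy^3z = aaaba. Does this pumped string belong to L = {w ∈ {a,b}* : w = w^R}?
No

xy³z = ε · aaa · ba = aaaba.
aaaba reversed is abaaa ≠ aaaba, so it is not a palindrome and is not in L.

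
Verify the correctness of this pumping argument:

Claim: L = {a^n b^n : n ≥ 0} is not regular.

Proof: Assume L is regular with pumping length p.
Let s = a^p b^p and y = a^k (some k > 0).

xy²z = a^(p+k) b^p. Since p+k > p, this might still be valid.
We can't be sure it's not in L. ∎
The proof is INCORRECT.

Error: The conclusion is wrong.
xy²z = a^(p+k) b^p is definitely NOT in L because the number of a's (p+k) ≠ number of b's (p).
The proof incorrectly doubts what is actually a valid contradiction.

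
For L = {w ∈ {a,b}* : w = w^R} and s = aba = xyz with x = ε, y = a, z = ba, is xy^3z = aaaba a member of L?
No

xy³z = ε · aaa · ba = aaaba.
aaaba reversed is abaaa ≠ aaaba, so it is not a palindrome and is not in L.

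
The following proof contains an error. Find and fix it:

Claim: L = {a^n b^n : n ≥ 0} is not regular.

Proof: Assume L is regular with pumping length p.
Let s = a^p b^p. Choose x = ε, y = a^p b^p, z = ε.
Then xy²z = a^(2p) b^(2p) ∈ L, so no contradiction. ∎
Error: The decomposition violates |xy| ≤ p. With y = a^p b^p, |xy| = |y| = 2p > p. (The proof also miscomputes xy²z, which would be a^p b^p a^p b^p rather than a^(2p) b^(2p), and it wrongly treats one harmless decomposition as settling the matter — the prover does not get to choose the decomposition.)

Correction: The pumping lemma requires |xy| ≤ p, and the argument must handle every decomposition satisfying |xy| ≤ p, |y| ≥ 1. Since s starts with p a's, any such y consists only of a's, say y = a^k with k ≥ 1. Then xy²z = a^(p+k) b^p has unequal numbers of a's and b's, so xy²z ∉ L — the required contradiction.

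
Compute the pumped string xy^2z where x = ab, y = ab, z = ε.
ababab

Given x = 'ab', y = 'ab', z = '' and i = 2:

xy^2z = x + y·y·...·y (2 times) + z
       = 'ab' + 'ab'^2 + ''
       = 'ab' + 'abab' + ''
       = 'ababab'

The pumped string is 'ababab' with length 6.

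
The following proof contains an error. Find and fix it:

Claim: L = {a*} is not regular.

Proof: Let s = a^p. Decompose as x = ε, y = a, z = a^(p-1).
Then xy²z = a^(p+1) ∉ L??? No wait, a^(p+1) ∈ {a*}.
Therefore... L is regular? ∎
Error: The proof attempts to show a*  is not regular, but a* IS regular!

Correction: a* is a regular language (recognized by a simple DFA with one accepting state and self-loop on 'a'). The pumping lemma can only prove non-regularity, not regularity. For regular languages, pumping always works.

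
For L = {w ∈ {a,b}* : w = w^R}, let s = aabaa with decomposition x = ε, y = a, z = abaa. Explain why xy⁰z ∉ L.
xy⁰z = abaa ∉ L

Pumping with i = 0 replaces y = a by y⁰ = ε:
- Original: s = xyz = aabaa; aabaa reversed is aabaa, the same string, so it is a palindrome and is in L
- Pumped: xy⁰z = ε · ε · abaa = abaa
- abaa reversed is aaba ≠ abaa, so it is not a palindrome and is not in L

The pumping lemma would require xy⁰z ∈ L, so this decomposition yields a contradiction.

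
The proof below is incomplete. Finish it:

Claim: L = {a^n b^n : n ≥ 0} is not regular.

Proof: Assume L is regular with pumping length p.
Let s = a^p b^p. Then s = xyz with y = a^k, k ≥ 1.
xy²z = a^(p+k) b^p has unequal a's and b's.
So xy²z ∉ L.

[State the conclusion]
This contradicts the pumping lemma for regular languages,
which guarantees xy^i z ∈ L for all i ≥ 0.

Since our assumption that L is regular leads to a contradiction,
we conclude that L = {a^n b^n : n ≥ 0} is NOT regular. ∎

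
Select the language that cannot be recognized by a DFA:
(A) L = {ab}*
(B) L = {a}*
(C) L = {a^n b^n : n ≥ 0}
(C) {a^n b^n : n ≥ 0}

(C) L = {a^n b^n : n ≥ 0} is NOT regular.

The pumping lemma can be used to prove this:
After pumping, the number of a's and b's become unequal

The other languages are regular because they can be recognized by finite automata.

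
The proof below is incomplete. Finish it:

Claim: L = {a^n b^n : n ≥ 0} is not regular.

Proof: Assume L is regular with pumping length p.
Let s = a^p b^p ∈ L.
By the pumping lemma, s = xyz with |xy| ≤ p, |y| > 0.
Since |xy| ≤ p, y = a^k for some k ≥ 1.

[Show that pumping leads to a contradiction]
Consider xy²z = a^(p+k) b^p.

Since k ≥ 1, we have p + k > p.
So xy²z has more a's than b's: (p+k) a's vs p b's.
This means xy²z ∉ L because a^n b^n requires equal counts.

This contradicts the pumping lemma which states xy²z ∈ L.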